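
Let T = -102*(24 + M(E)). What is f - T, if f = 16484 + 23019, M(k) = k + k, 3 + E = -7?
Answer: 39911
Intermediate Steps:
E = -10 (E = -3 - 7 = -10)
M(k) = 2*k
f = 39503
T = -408 (T = -102*(24 + 2*(-10)) = -102*(24 - 20) = -102*4 = -408)
f - T = 39503 - 1*(-408) = 39503 + 408 = 39911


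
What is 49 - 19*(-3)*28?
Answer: 1645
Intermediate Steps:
49 - 19*(-3)*28 = 49 + 57*28 = 49 + 1596 = 1645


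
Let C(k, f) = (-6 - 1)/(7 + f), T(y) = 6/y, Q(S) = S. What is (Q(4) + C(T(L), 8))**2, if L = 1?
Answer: 2809/225 ≈ 12.484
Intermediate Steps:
C(k, f) = -7/(7 + f)
(Q(4) + C(T(L), 8))**2 = (4 - 7/(7 + 8))**2 = (4 - 7/15)**2 = (53/15)**2 = 2809/225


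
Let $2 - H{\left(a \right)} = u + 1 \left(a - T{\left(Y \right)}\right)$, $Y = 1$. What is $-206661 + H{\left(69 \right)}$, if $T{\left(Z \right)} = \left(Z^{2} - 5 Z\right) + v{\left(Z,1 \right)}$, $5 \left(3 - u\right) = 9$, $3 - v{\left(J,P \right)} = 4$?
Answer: $- \frac{1033671}{5} \approx -2.0673 \cdot 10^{5}$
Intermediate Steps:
$v{\left(J,P \right)} = -1$ ($v{\left(J,P \right)} = 3 - 4 = -1$)
$u = \frac{6}{5}$ ($u = 3 - \frac{9}{5} = \frac{6}{5} \approx 1.2$)
$T{\left(Z \right)} = -1 + Z^{2} - 5 Z$ ($T{\left(Z \right)} = \left(Z^{2} - 5 Z\right) - 1 = -1 + Z^{2} - 5 Z$)
$H{\left(a \right)} = - \frac{21}{5} - a$ ($H{\left(a \right)} = 2 - \left(\frac{6}{5} + 1 \left(a - \left(-1 + 1^{2} - 5\right)\right)\right) = 2 - \left(\frac{6}{5} + 1 \left(a - \left(-1 + 1 - 5\right)\right)\right) = 2 - \left(\frac{6}{5} + 1 \left(a - -5\right)\right) = 2 - \left(\frac{6}{5} + 1 \left(a + 5\right)\right) = 2 - \left(\frac{6}{5} + 1 \left(5 + a\right)\right) = 2 - \left(\frac{6}{5} + \left(5 + a\right)\right) = 2 - \left(\frac{31}{5} + a\right) = - \frac{21}{5} - a$)
$-206661 + H{\left(69 \right)} = -206661 - \frac{366}{5} = - \frac{1033671}{5}$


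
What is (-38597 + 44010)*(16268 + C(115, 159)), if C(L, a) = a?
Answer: 88919351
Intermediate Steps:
(-38597 + 44010)*(16268 + C(115, 159)) = (-38597 + 44010)*(16268 + 159) = 5413*16427 = 88919351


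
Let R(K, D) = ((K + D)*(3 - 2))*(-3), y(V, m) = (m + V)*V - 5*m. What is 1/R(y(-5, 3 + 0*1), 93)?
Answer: -1/264 ≈ -0.0037879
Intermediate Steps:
y(V, m) = -5*m + V*(V + m) (y(V, m) = (V + m)*V - 5*m = V*(V + m) - 5*m = -5*m + V*(V + m))
R(K, D) = -3*D - 3*K (R(K, D) = ((D + K)*1)*(-3) = (D + K)*(-3) = -3*D - 3*K)
1/R(y(-5, 3 + 0*1), 93) = 1/(-3*93 - 3*((-5)**2 - 5*(3 + 0*1) - 5*(3 + 0*1))) = 1/(-279 - 3*(25 - 5*(3 + 0) - 5*(3 + 0))) = 1/(-279 - 3*(25 - 5*3 - 5*3)) = 1/(-279 - 3*(25 - 15 - 15)) = 1/(-279 - 3*(-5)) = 1/(-279 + 15) = 1/(-264) = -1/264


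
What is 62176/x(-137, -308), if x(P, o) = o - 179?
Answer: -62176/487 ≈ -127.67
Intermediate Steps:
x(P, o) = -179 + o
62176/x(-137, -308) = 62176/(-179 - 308) = 62176/(-487) = 62176*(-1/487) = -62176/487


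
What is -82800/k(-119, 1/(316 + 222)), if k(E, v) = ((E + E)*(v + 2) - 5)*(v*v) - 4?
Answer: 179079002800/8654757 ≈ 20691.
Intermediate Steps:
k(E, v) = -4 + v²*(-5 + 2*E*(2 + v)) (k(E, v) = ((2*E)*(2 + v) - 5)*v² - 4 = (2*E*(2 + v) - 5)*v² - 4 = (-5 + 2*E*(2 + v))*v² - 4 = v²*(-5 + 2*E*(2 + v)) - 4 = -4 + v²*(-5 + 2*E*(2 + v)))
-82800/k(-119, 1/(316 + 222)) = -82800/(-4 - 5/(316 + 222)² + 2*(-119)*(1/(316 + 222))³ + 4*(-119)*(1/(316 + 222))²) = -82800/(-4 - 5*(1/538)² + 2*(-119)*(1/538)³ + 4*(-119)*(1/538)²) = -82800/(-4 - 5*1/289444 + 2*(-119)*(1/155720872) + 4*(-119)*(1/289444)) = -82800/(-4 - 5/289444 - 119/77860436 - 119/72361) = -82800/(-77892813/19465109) = -82800*(-19465109/77892813) = 179079002800/8654757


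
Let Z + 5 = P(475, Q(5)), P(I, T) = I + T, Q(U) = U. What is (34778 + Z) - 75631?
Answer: -40378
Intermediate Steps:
Z = 475 (Z = -5 + (475 + 5) = -5 + 480 = 475)
(34778 + Z) - 75631 = (34778 + 475) - 75631 = 35253 - 75631 = -40378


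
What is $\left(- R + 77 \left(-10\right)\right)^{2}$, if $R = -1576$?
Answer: $649636$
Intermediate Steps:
$\left(- R + 77 \left(-10\right)\right)^{2} = \left(\left(-1\right) \left(-1576\right) + 77 \left(-10\right)\right)^{2} = \left(1576 - 770\right)^{2} = 806^{2} = 649636$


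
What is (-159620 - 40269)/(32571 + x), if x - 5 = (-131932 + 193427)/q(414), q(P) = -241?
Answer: -48173249/7789321 ≈ -6.1845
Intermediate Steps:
x = -60290/241 (x = 5 + (-131932 + 193427)/(-241) = 5 + 61495*(-1/241) = 5 - 61495/241 = -60290/241 ≈ -250.17)
(-159620 - 40269)/(32571 + x) = (-159620 - 40269)/(32571 - 60290/241) = -199889/7789321/241 = -199889*241/7789321 = -48173249/7789321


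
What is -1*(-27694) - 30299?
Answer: -2605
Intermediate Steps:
-1*(-27694) - 30299 = 27694 - 30299 = -2605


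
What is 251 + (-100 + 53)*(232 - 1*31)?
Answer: -9196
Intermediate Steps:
251 + (-100 + 53)*(232 - 1*31) = 251 - 47*(232 - 31) = 251 - 47*201 = 251 - 9447 = -9196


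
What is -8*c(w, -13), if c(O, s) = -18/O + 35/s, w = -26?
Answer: 16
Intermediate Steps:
-8*c(w, -13) = -8*(-18/(-26) + 35/(-13)) = -8*(-18*(-1/26) + 35*(-1/13)) = -8*(9/13 - 35/13) = -8*(-2) = 16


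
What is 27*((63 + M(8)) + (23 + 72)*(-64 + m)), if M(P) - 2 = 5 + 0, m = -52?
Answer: -295650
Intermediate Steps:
M(P) = 7 (M(P) = 2 + (5 + 0) = 2 + 5 = 7)
27*((63 + M(8)) + (23 + 72)*(-64 + m)) = 27*((63 + 7) + (23 + 72)*(-64 - 52)) = 27*(70 + 95*(-116)) = 27*(70 - 11020) = 27*(-10950) = -295650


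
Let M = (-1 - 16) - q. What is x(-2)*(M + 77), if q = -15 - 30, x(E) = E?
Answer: -210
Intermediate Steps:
q = -45
M = 28 (M = (-1 - 16) - 1*(-45) = -17 + 45 = 28)
x(-2)*(M + 77) = -2*(28 + 77) = -2*105 = -210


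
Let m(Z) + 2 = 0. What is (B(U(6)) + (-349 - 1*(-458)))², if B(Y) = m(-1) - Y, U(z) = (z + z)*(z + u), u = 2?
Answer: 121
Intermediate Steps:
U(z) = 2*z*(2 + z) (U(z) = (z + z)*(z + 2) = (2*z)*(2 + z) = 2*z*(2 + z))
m(Z) = -2 (m(Z) = -2 + 0 = -2)
B(Y) = -2 - Y
(B(U(6)) + (-349 - 1*(-458)))² = ((-2 - 2*6*(2 + 6)) + (-349 - 1*(-458)))² = ((-2 - 2*6*8) + (-349 + 458))² = ((-2 - 1*96) + 109)² = ((-2 - 96) + 109)² = (-98 + 109)² = 11² = 121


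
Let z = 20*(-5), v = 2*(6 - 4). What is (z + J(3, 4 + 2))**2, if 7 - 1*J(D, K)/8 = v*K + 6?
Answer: 80656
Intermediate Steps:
v = 4 (v = 2*2 = 4)
J(D, K) = 8 - 32*K (J(D, K) = 56 - 8*(4*K + 6) = 56 - 8*(6 + 4*K) = 56 + (-48 - 32*K) = 8 - 32*K)
z = -100
(z + J(3, 4 + 2))**2 = (-100 + (8 - 32*(4 + 2)))**2 = (-100 + (8 - 32*6))**2 = (-100 + (8 - 192))**2 = (-100 - 184)**2 = (-284)**2 = 80656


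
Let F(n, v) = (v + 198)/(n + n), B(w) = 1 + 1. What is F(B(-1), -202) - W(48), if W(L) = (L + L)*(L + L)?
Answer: -9217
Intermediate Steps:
W(L) = 4*L² (W(L) = (2*L)*(2*L) = 4*L²)
B(w) = 2
F(n, v) = (198 + v)/(2*n) (F(n, v) = (198 + v)/((2*n)) = (198 + v)*(1/(2*n)) = (198 + v)/(2*n))
F(B(-1), -202) - W(48) = (½)*(198 - 202)/2 - 4*48² = (½)*(½)*(-4) - 4*2304 = -1 - 1*9216 = -1 - 9216 = -9217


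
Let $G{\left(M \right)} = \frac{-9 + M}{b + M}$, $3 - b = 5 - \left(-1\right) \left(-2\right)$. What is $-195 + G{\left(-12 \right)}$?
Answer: $- \frac{773}{4} \approx -193.25$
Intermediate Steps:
$b = 0$ ($b = 3 - \left(5 - \left(-1\right) \left(-2\right)\right) = 3 - \left(5 - 2\right) = 3 - 3 = 0$)
$G{\left(M \right)} = \frac{-9 + M}{M}$ ($G{\left(M \right)} = \frac{-9 + M}{0 + M} = \frac{-9 + M}{M}$)
$-195 + G{\left(-12 \right)} = -195 + \frac{-9 - 12}{-12} = -195 - - \frac{7}{4} = -195 + \frac{7}{4} = - \frac{773}{4}$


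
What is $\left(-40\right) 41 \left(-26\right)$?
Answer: $42640$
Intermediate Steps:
$\left(-40\right) 41 \left(-26\right) = \left(-1640\right) \left(-26\right) = 42640$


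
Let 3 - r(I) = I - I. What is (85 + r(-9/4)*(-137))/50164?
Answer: -163/25082 ≈ -0.0064987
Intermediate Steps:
r(I) = 3 (r(I) = 3 - (I - I) = 3 - 1*0 = 3 + 0 = 3)
(85 + r(-9/4)*(-137))/50164 = (85 + 3*(-137))/50164 = (85 - 411)*(1/50164) = -326*1/50164 = -163/25082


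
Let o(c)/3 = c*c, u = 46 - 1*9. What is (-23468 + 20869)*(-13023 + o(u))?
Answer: 23172684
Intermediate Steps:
u = 37 (u = 46 - 9 = 37)
o(c) = 3*c**2 (o(c) = 3*(c*c) = 3*c**2)
(-23468 + 20869)*(-13023 + o(u)) = (-23468 + 20869)*(-13023 + 3*37**2) = -2599*(-13023 + 3*1369) = -2599*(-13023 + 4107) = -2599*(-8916) = 23172684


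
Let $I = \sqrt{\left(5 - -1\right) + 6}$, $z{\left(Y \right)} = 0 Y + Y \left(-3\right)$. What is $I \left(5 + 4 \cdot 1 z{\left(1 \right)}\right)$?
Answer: $- 14 \sqrt{3} \approx -24.249$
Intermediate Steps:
$z{\left(Y \right)} = - 3 Y$ ($z{\left(Y \right)} = 0 - 3 Y = - 3 Y$)
$I = 2 \sqrt{3}$ ($I = \sqrt{\left(5 + 1\right) + 6} = \sqrt{6 + 6} = \sqrt{12} = 2 \sqrt{3} \approx 3.4641$)
$I \left(5 + 4 \cdot 1 z{\left(1 \right)}\right) = 2 \sqrt{3} \left(5 + 4 \cdot 1 \left(\left(-3\right) 1\right)\right) = 2 \sqrt{3} \left(5 + 4 \left(-3\right)\right) = 2 \sqrt{3} \left(5 - 12\right) = 2 \sqrt{3} \left(-7\right) = - 14 \sqrt{3}$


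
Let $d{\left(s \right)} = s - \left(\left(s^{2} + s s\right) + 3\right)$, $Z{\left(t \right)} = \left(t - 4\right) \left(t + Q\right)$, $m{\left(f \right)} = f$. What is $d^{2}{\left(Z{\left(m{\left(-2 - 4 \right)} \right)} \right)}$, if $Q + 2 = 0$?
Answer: $161874729$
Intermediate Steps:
$Q = -2$ ($Q = -2 + 0 = -2$)
$Z{\left(t \right)} = \left(-4 + t\right) \left(-2 + t\right)$ ($Z{\left(t \right)} = \left(t - 4\right) \left(t - 2\right) = \left(-4 + t\right) \left(-2 + t\right)$)
$d{\left(s \right)} = -3 + s - 2 s^{2}$ ($d{\left(s \right)} = s - \left(\left(s^{2} + s^{2}\right) + 3\right) = s - \left(2 s^{2} + 3\right) = s - \left(3 + 2 s^{2}\right) = -3 + s - 2 s^{2}$)
$d^{2}{\left(Z{\left(m{\left(-2 - 4 \right)} \right)} \right)} = \left(-3 + \left(8 + \left(-2 - 4\right)^{2} - 6 \left(-2 - 4\right)\right) - 2 \left(8 + \left(-2 - 4\right)^{2} - 6 \left(-2 - 4\right)\right)^{2}\right)^{2} = \left(-3 + \left(8 + \left(-6\right)^{2} - -36\right) - 2 \left(8 + \left(-6\right)^{2} - -36\right)^{2}\right)^{2} = \left(-3 + \left(8 + 36 + 36\right) - 2 \left(8 + 36 + 36\right)^{2}\right)^{2} = \left(-3 + 80 - 2 \cdot 80^{2}\right)^{2} = \left(-3 + 80 - 12800\right)^{2} = \left(-12723\right)^{2} = 161874729$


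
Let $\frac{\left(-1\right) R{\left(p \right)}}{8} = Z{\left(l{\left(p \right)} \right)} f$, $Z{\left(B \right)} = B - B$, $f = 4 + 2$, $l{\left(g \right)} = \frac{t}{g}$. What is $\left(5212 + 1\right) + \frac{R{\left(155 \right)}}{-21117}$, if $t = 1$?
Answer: $5213$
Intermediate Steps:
$l{\left(g \right)} = \frac{1}{g}$ ($l{\left(g \right)} = 1 \frac{1}{g} = \frac{1}{g}$)
$f = 6$
$Z{\left(B \right)} = 0$
$R{\left(p \right)} = 0$ ($R{\left(p \right)} = - 8 \cdot 0 \cdot 6 = \left(-8\right) 0 = 0$)
$\left(5212 + 1\right) + \frac{R{\left(155 \right)}}{-21117} = \left(5212 + 1\right) + \frac{0}{-21117} = 5213 + 0 \left(- \frac{1}{21117}\right) = 5213 + 0 = 5213$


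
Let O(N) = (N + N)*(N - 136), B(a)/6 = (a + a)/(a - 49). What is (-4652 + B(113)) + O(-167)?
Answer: 1545139/16 ≈ 96571.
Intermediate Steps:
B(a) = 12*a/(-49 + a) (B(a) = 6*((a + a)/(a - 49)) = 6*((2*a)/(-49 + a)) = 6*(2*a/(-49 + a)) = 12*a/(-49 + a))
O(N) = 2*N*(-136 + N) (O(N) = (2*N)*(-136 + N) = 2*N*(-136 + N))
(-4652 + B(113)) + O(-167) = (-4652 + 12*113/(-49 + 113)) + 2*(-167)*(-136 - 167) = (-4652 + 12*113/64) + 2*(-167)*(-303) = (-4652 + 12*113*(1/64)) + 101202 = (-4652 + 339/16) + 101202 = -74093/16 + 101202 = 1545139/16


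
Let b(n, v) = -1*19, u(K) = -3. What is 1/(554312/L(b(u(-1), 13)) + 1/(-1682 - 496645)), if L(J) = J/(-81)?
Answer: 9468213/22374519517925 ≈ 4.2317e-7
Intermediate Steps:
b(n, v) = -19
L(J) = -J/81 (L(J) = J*(-1/81) = -J/81)
1/(554312/L(b(u(-1), 13)) + 1/(-1682 - 496645)) = 1/(554312/((-1/81*(-19))) + 1/(-1682 - 496645)) = 1/(554312/(19/81) + 1/(-498327)) = 1/(554312*(81/19) - 1/498327) = 1/(44899272/19 - 1/498327) = 1/(22374519517925/9468213) = 9468213/22374519517925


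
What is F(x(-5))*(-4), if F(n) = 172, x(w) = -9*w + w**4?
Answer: -688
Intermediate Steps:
x(w) = w**4 - 9*w
F(x(-5))*(-4) = 172*(-4) = -688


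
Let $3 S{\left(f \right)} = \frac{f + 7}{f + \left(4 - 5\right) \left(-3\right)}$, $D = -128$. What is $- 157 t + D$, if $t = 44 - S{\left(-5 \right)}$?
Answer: $- \frac{21265}{3} \approx -7088.3$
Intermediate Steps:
$S{\left(f \right)} = \frac{7 + f}{3 \left(3 + f\right)}$ ($S{\left(f \right)} = \frac{\left(f + 7\right) \frac{1}{f + \left(4 - 5\right) \left(-3\right)}}{3} = \frac{\left(7 + f\right) \frac{1}{f - -3}}{3} = \frac{\left(7 + f\right) \frac{1}{f + 3}}{3} = \frac{\left(7 + f\right) \frac{1}{3 + f}}{3} = \frac{\frac{1}{3 + f} \left(7 + f\right)}{3} = \frac{7 + f}{3 \left(3 + f\right)}$)
$t = \frac{133}{3}$ ($t = 44 - \frac{7 - 5}{3 \left(3 - 5\right)} = 44 - \frac{1}{3} \frac{1}{-2} \cdot 2 = 44 - \frac{1}{3} \left(- \frac{1}{2}\right) 2 = 44 - - \frac{1}{3} = 44 + \frac{1}{3} = \frac{133}{3} \approx 44.333$)
$- 157 t + D = \left(-157\right) \frac{133}{3} - 128 = - \frac{20881}{3} - 128 = - \frac{21265}{3}$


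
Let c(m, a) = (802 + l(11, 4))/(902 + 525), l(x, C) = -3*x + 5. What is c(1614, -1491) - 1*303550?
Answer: -433165076/1427 ≈ -3.0355e+5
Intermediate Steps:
l(x, C) = 5 - 3*x
c(m, a) = 774/1427 (c(m, a) = (802 + (5 - 3*11))/(902 + 525) = (802 + (5 - 33))/1427 = (802 - 28)*(1/1427) = 774*(1/1427) = 774/1427)
c(1614, -1491) - 1*303550 = 774/1427 - 1*303550 = 774/1427 - 303550 = -433165076/1427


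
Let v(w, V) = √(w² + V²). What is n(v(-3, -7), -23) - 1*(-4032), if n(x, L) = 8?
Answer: 4040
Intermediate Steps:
v(w, V) = √(V² + w²)
n(v(-3, -7), -23) - 1*(-4032) = 8 - 1*(-4032) = 8 + 4032 = 4040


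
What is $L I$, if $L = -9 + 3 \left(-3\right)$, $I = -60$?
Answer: $1080$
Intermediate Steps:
$L = -18$ ($L = -9 - 9 = -18$)
$L I = \left(-18\right) \left(-60\right) = 1080$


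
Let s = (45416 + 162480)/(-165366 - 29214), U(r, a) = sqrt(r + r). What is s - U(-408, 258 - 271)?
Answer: -51974/48645 - 4*I*sqrt(51) ≈ -1.0684 - 28.566*I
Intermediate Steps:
U(r, a) = sqrt(2)*sqrt(r) (U(r, a) = sqrt(2*r) = sqrt(2)*sqrt(r))
s = -51974/48645 (s = 207896/(-194580) = 207896*(-1/194580) = -51974/48645 ≈ -1.0684)
s - U(-408, 258 - 271) = -51974/48645 - sqrt(2)*sqrt(-408) = -51974/48645 - sqrt(2)*2*I*sqrt(102) = -51974/48645 - 4*I*sqrt(51)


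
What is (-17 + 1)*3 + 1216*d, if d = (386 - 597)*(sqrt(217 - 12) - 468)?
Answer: 120077520 - 256576*sqrt(205) ≈ 1.1640e+8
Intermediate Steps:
d = 98748 - 211*sqrt(205) (d = -211*(sqrt(205) - 468) = -211*(-468 + sqrt(205)) = 98748 - 211*sqrt(205) ≈ 95727.)
(-17 + 1)*3 + 1216*d = (-17 + 1)*3 + 1216*(98748 - 211*sqrt(205)) = -16*3 + (120077568 - 256576*sqrt(205)) = -48 + (120077568 - 256576*sqrt(205)) = 120077520 - 256576*sqrt(205)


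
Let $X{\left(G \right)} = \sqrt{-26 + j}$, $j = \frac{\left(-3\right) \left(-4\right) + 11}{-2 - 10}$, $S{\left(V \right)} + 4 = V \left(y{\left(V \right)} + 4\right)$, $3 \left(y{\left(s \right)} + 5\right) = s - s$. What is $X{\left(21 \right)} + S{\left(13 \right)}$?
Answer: $-17 + \frac{i \sqrt{1005}}{6} \approx -17.0 + 5.2836 i$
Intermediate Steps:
$y{\left(s \right)} = -5$ ($y{\left(s \right)} = -5 + \frac{s - s}{3} = -5 + \frac{1}{3} \cdot 0 = -5 + 0 = -5$)
$S{\left(V \right)} = -4 - V$ ($S{\left(V \right)} = -4 + V \left(-5 + 4\right) = -4 + V \left(-1\right) = -4 - V$)
$j = - \frac{23}{12}$ ($j = \frac{12 + 11}{-12} = 23 \left(- \frac{1}{12}\right) = - \frac{23}{12} \approx -1.9167$)
$X{\left(G \right)} = \frac{i \sqrt{1005}}{6}$ ($X{\left(G \right)} = \sqrt{-26 - \frac{23}{12}} = \sqrt{- \frac{335}{12}} = \frac{i \sqrt{1005}}{6}$)
$X{\left(21 \right)} + S{\left(13 \right)} = \frac{i \sqrt{1005}}{6} - 17 = -17 + \frac{i \sqrt{1005}}{6}$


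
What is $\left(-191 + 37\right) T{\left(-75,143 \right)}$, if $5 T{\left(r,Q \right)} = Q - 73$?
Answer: $-2156$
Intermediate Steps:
$T{\left(r,Q \right)} = - \frac{73}{5} + \frac{Q}{5}$ ($T{\left(r,Q \right)} = \frac{Q - 73}{5} = \frac{-73 + Q}{5} = - \frac{73}{5} + \frac{Q}{5}$)
$\left(-191 + 37\right) T{\left(-75,143 \right)} = \left(-191 + 37\right) \left(- \frac{73}{5} + \frac{1}{5} \cdot 143\right) = - 154 \left(- \frac{73}{5} + \frac{143}{5}\right) = \left(-154\right) 14 = -2156$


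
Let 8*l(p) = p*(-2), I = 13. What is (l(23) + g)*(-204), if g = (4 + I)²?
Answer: -57783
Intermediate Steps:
l(p) = -p/4 (l(p) = (p*(-2))/8 = (-2*p)/8 = -p/4)
g = 289 (g = (4 + 13)² = 17² = 289)
(l(23) + g)*(-204) = (-¼*23 + 289)*(-204) = (-23/4 + 289)*(-204) = (1133/4)*(-204) = -57783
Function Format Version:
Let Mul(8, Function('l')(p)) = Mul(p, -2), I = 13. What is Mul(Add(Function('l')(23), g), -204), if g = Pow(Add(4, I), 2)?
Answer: -57783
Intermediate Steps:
Function('l')(p) = Mul(Rational(-1, 4), p) (Function('l')(p) = Mul(Rational(1, 8), Mul(p, -2)) = Mul(Rational(1, 8), Mul(-2, p)) = Mul(Rational(-1, 4), p))
g = 289 (g = Pow(Add(4, 13), 2) = Pow(17, 2) = 289)
Mul(Add(Function('l')(23), g), -204) = Mul(Add(Mul(Rational(-1, 4), 23), 289), -204) = Mul(Add(Rational(-23, 4), 289), -204) = Mul(Rational(1133, 4), -204) = -57783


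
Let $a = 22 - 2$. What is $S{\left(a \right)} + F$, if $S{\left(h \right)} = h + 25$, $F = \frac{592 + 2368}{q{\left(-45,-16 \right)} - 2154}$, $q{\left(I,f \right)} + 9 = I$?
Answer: $\frac{6025}{138} \approx 43.659$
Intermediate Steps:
$q{\left(I,f \right)} = -9 + I$
$a = 20$
$F = - \frac{185}{138}$ ($F = \frac{592 + 2368}{\left(-9 - 45\right) - 2154} = \frac{2960}{-54 - 2154} = \frac{2960}{-2208} = 2960 \left(- \frac{1}{2208}\right) = - \frac{185}{138} \approx -1.3406$)
$S{\left(h \right)} = 25 + h$
$S{\left(a \right)} + F = \left(25 + 20\right) - \frac{185}{138} = 45 - \frac{185}{138} = \frac{6025}{138}$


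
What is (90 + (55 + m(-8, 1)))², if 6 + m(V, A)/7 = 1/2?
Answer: 45369/4 ≈ 11342.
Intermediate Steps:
m(V, A) = -77/2 (m(V, A) = -42 + 7/2 = -77/2)
(90 + (55 + m(-8, 1)))² = (90 + (55 - 77/2))² = (90 + 33/2)² = (213/2)² = 45369/4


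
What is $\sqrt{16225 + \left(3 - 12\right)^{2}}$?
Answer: $\sqrt{16306} \approx 127.69$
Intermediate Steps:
$\sqrt{16225 + \left(3 - 12\right)^{2}} = \sqrt{16225 + \left(-9\right)^{2}} = \sqrt{16225 + 81} = \sqrt{16306}$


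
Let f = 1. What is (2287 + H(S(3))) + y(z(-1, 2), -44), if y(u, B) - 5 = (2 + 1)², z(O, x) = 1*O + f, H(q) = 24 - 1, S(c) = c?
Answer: 2324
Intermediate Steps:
H(q) = 23
z(O, x) = 1 + O (z(O, x) = 1*O + 1 = O + 1 = 1 + O)
y(u, B) = 14 (y(u, B) = 5 + (2 + 1)² = 5 + 3² = 5 + 9 = 14)
(2287 + H(S(3))) + y(z(-1, 2), -44) = (2287 + 23) + 14 = 2310 + 14 = 2324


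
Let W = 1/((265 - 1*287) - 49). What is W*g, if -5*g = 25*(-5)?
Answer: -25/71 ≈ -0.35211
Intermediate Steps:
W = -1/71 (W = 1/((265 - 287) - 49) = 1/(-22 - 49) = 1/(-71) = -1/71 ≈ -0.014085)
g = 25 (g = -5*(-5) = -⅕*(-125) = 25)
W*g = -1/71*25 = -25/71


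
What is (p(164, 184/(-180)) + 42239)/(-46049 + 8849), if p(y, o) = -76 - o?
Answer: -1897381/1674000 ≈ -1.1334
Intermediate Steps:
(p(164, 184/(-180)) + 42239)/(-46049 + 8849) = ((-76 - 184/(-180)) + 42239)/(-46049 + 8849) = ((-76 - 184*(-1)/180) + 42239)/(-37200) = ((-76 - 1*(-46/45)) + 42239)*(-1/37200) = ((-76 + 46/45) + 42239)*(-1/37200) = (-3374/45 + 42239)*(-1/37200) = (1897381/45)*(-1/37200) = -1897381/1674000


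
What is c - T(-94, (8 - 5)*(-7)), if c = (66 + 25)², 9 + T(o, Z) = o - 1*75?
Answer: 8459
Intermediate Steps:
T(o, Z) = -84 + o (T(o, Z) = -9 + (o - 1*75) = -9 + (o - 75) = -9 + (-75 + o) = -84 + o)
c = 8281 (c = 91² = 8281)
c - T(-94, (8 - 5)*(-7)) = 8281 - (-84 - 94) = 8281 - 1*(-178) = 8281 + 178 = 8459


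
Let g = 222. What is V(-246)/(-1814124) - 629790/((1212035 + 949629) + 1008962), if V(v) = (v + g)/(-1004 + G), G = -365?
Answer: -65171085827761/328098459995969 ≈ -0.19863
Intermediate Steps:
V(v) = -6/37 - v/1369 (V(v) = (v + 222)/(-1004 - 365) = (222 + v)/(-1369) = (222 + v)*(-1/1369) = -6/37 - v/1369)
V(-246)/(-1814124) - 629790/((1212035 + 949629) + 1008962) = (-6/37 - 1/1369*(-246))/(-1814124) - 629790/((1212035 + 949629) + 1008962) = (-6/37 + 246/1369)*(-1/1814124) - 629790/(2161664 + 1008962) = (24/1369)*(-1/1814124) - 629790/3170626 = -2/206961313 - 629790*1/3170626 = -2/206961313 - 314895/1585313 = -65171085827761/328098459995969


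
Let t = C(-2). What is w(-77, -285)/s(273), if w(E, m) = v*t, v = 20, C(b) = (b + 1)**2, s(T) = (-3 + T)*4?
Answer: 1/54 ≈ 0.018519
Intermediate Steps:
s(T) = -12 + 4*T
C(b) = (1 + b)**2
t = 1 (t = (1 - 2)**2 = (-1)**2 = 1)
w(E, m) = 20 (w(E, m) = 20*1 = 20)
w(-77, -285)/s(273) = 20/(-12 + 4*273) = 20/(-12 + 1092) = 20/1080 = 20*(1/1080) = 1/54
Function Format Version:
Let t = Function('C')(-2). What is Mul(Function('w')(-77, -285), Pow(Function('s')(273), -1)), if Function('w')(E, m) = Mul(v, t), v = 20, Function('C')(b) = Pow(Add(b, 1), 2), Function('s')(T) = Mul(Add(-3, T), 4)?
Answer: Rational(1, 54) ≈ 0.018519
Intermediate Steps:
Function('s')(T) = Add(-12, Mul(4, T))
Function('C')(b) = Pow(Add(1, b), 2)
t = 1 (t = Pow(Add(1, -2), 2) = Pow(-1, 2) = 1)
Function('w')(E, m) = 20 (Function('w')(E, m) = Mul(20, 1) = 20)
Mul(Function('w')(-77, -285), Pow(Function('s')(273), -1)) = Mul(20, Pow(Add(-12, Mul(4, 273)), -1)) = Mul(20, Pow(Add(-12, 1092), -1)) = Mul(20, Pow(1080, -1)) = Mul(20, Rational(1, 1080)) = Rational(1, 54)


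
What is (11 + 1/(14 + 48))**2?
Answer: 466489/3844 ≈ 121.36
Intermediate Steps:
(11 + 1/(14 + 48))**2 = (11 + 1/62)**2 = (683/62)**2 = 466489/3844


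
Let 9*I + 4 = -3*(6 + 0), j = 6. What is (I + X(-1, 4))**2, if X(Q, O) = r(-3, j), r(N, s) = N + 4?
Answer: 169/81 ≈ 2.0864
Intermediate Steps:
r(N, s) = 4 + N
X(Q, O) = 1 (X(Q, O) = 4 - 3 = 1)
I = -22/9 (I = -4/9 + (-3*(6 + 0))/9 = -4/9 + (-3*6)/9 = -4/9 + (1/9)*(-18) = -4/9 - 2 = -22/9 ≈ -2.4444)
(I + X(-1, 4))**2 = (-22/9 + 1)**2 = (-13/9)**2 = 169/81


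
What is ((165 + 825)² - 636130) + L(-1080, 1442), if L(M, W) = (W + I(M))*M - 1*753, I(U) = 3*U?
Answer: 2285057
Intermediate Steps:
L(M, W) = -753 + M*(W + 3*M) (L(M, W) = (W + 3*M)*M - 1*753 = M*(W + 3*M) - 753 = -753 + M*(W + 3*M))
((165 + 825)² - 636130) + L(-1080, 1442) = ((165 + 825)² - 636130) + (-753 + 3*(-1080)² - 1080*1442) = (990² - 636130) + (-753 + 3*1166400 - 1557360) = (980100 - 636130) + (-753 + 3499200 - 1557360) = 343970 + 1941087 = 2285057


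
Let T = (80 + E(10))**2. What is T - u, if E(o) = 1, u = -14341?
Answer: 20902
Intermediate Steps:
T = 6561 (T = (80 + 1)**2 = 81**2 = 6561)
T - u = 6561 - 1*(-14341) = 6561 + 14341 = 20902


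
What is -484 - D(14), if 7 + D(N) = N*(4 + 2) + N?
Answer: -575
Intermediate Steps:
D(N) = -7 + 7*N (D(N) = -7 + (N*(4 + 2) + N) = -7 + (N*6 + N) = -7 + (6*N + N) = -7 + 7*N)
-484 - D(14) = -484 - (-7 + 7*14) = -484 - (-7 + 98) = -484 - 1*91 = -484 - 91 = -575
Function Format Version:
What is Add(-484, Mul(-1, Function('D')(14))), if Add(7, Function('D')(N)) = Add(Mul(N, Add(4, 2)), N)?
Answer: -575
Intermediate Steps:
Function('D')(N) = Add(-7, Mul(7, N)) (Function('D')(N) = Add(-7, Add(Mul(N, Add(4, 2)), N)) = Add(-7, Add(Mul(N, 6), N)) = Add(-7, Add(Mul(6, N), N)) = Add(-7, Mul(7, N)))
Add(-484, Mul(-1, Function('D')(14))) = Add(-484, Mul(-1, Add(-7, Mul(7, 14)))) = Add(-484, Mul(-1, Add(-7, 98))) = Add(-484, Mul(-1, 91)) = Add(-484, -91) = -575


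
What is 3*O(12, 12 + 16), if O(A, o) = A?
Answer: 36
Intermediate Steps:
3*O(12, 12 + 16) = 3*12 = 36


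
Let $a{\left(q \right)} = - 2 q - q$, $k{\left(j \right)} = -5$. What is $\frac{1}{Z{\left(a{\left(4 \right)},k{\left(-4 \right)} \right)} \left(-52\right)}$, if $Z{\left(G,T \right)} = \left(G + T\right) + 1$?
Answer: $\frac{1}{832} \approx 0.0012019$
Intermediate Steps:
$a{\left(q \right)} = - 3 q$
$Z{\left(G,T \right)} = 1 + G + T$
$\frac{1}{Z{\left(a{\left(4 \right)},k{\left(-4 \right)} \right)} \left(-52\right)} = \frac{1}{\left(1 - 12 - 5\right) \left(-52\right)} = \frac{1}{\left(-16\right) \left(-52\right)} = \frac{1}{832}$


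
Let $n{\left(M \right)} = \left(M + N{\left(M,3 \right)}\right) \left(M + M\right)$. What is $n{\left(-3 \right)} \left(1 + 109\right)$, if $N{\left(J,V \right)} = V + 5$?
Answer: $-3300$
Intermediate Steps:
$N{\left(J,V \right)} = 5 + V$
$n{\left(M \right)} = 2 M \left(8 + M\right)$ ($n{\left(M \right)} = \left(M + \left(5 + 3\right)\right) \left(M + M\right) = \left(M + 8\right) 2 M = \left(8 + M\right) 2 M = 2 M \left(8 + M\right)$)
$n{\left(-3 \right)} \left(1 + 109\right) = 2 \left(-3\right) \left(8 - 3\right) \left(1 + 109\right) = 2 \left(-3\right) 5 \cdot 110 = \left(-30\right) 110 = -3300$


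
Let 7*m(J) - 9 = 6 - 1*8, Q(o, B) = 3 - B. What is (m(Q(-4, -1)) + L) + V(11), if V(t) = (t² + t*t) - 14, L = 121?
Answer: 350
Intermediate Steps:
m(J) = 1 (m(J) = 9/7 + (6 - 1*8)/7 = 9/7 + (6 - 8)/7 = 9/7 + (⅐)*(-2) = 9/7 - 2/7 = 1)
V(t) = -14 + 2*t² (V(t) = (t² + t²) - 14 = 2*t² - 14 = -14 + 2*t²)
(m(Q(-4, -1)) + L) + V(11) = (1 + 121) + (-14 + 2*11²) = 122 + (-14 + 2*121) = 122 + (-14 + 242) = 122 + 228 = 350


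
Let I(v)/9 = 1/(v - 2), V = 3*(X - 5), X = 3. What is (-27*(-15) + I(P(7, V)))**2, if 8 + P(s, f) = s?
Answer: 161604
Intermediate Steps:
V = -6 (V = 3*(3 - 5) = 3*(-2) = -6)
P(s, f) = -8 + s
I(v) = 9/(-2 + v) (I(v) = 9/(v - 2) = 9/(-2 + v))
(-27*(-15) + I(P(7, V)))**2 = (-27*(-15) + 9/(-2 + (-8 + 7)))**2 = (405 + 9/(-2 - 1))**2 = (405 + 9/(-3))**2 = (405 + 9*(-1/3))**2 = (405 - 3)**2 = 402**2 = 161604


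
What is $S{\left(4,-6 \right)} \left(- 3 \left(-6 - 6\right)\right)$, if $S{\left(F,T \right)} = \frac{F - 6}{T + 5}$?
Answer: $72$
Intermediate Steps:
$S{\left(F,T \right)} = \frac{-6 + F}{5 + T}$
$S{\left(4,-6 \right)} \left(- 3 \left(-6 - 6\right)\right) = \frac{-6 + 4}{5 - 6} \left(- 3 \left(-6 - 6\right)\right) = \frac{1}{-1} \left(-2\right) \left(\left(-3\right) \left(-12\right)\right) = \left(-1\right) \left(-2\right) 36 = 2 \cdot 36 = 72$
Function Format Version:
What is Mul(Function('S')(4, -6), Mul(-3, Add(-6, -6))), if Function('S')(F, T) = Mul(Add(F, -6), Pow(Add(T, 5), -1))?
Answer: 72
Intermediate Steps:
Function('S')(F, T) = Mul(Pow(Add(5, T), -1), Add(-6, F)) (Function('S')(F, T) = Mul(Add(-6, F), Pow(Add(5, T), -1)) = Mul(Pow(Add(5, T), -1), Add(-6, F)))
Mul(Function('S')(4, -6), Mul(-3, Add(-6, -6))) = Mul(Mul(Pow(Add(5, -6), -1), Add(-6, 4)), Mul(-3, Add(-6, -6))) = Mul(Mul(Pow(-1, -1), -2), Mul(-3, -12)) = Mul(Mul(-1, -2), 36) = Mul(2, 36) = 72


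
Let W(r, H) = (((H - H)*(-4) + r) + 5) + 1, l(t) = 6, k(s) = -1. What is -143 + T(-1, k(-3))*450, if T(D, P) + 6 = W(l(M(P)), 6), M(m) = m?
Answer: 2557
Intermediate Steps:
W(r, H) = 6 + r (W(r, H) = ((0*(-4) + r) + 5) + 1 = ((0 + r) + 5) + 1 = (r + 5) + 1 = (5 + r) + 1 = 6 + r)
T(D, P) = 6 (T(D, P) = -6 + (6 + 6) = -6 + 12 = 6)
-143 + T(-1, k(-3))*450 = -143 + 6*450 = -143 + 2700 = 2557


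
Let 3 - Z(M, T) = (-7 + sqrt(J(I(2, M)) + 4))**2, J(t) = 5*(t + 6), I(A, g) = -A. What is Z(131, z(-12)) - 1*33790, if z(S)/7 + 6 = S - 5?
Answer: -33860 + 28*sqrt(6) ≈ -33791.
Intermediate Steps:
z(S) = -77 + 7*S (z(S) = -42 + 7*(S - 5) = -42 + 7*(-5 + S) = -42 + (-35 + 7*S) = -77 + 7*S)
J(t) = 30 + 5*t (J(t) = 5*(6 + t) = 30 + 5*t)
Z(M, T) = 3 - (-7 + 2*sqrt(6))**2 (Z(M, T) = 3 - (-7 + sqrt((30 + 5*(-1*2)) + 4))**2 = 3 - (-7 + sqrt((30 + 5*(-2)) + 4))**2 = 3 - (-7 + sqrt((30 - 10) + 4))**2 = 3 - (-7 + sqrt(20 + 4))**2 = 3 - (-7 + sqrt(24))**2 = 3 - (-7 + 2*sqrt(6))**2)
Z(131, z(-12)) - 1*33790 = (-70 + 28*sqrt(6)) - 1*33790 = (-70 + 28*sqrt(6)) - 33790 = -33860 + 28*sqrt(6)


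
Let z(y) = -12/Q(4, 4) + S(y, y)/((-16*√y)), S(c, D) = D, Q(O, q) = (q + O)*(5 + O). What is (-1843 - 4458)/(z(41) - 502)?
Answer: 7290206592/581002447 - 907344*√41/581002447 ≈ 12.538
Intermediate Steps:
Q(O, q) = (5 + O)*(O + q) (Q(O, q) = (O + q)*(5 + O) = (5 + O)*(O + q))
z(y) = -⅙ - √y/16 (z(y) = -12/(4² + 5*4 + 5*4 + 4*4) + y/((-16*√y)) = -12/(16 + 20 + 20 + 16) + y*(-1/(16*√y)) = -12/72 - √y/16 = -12*1/72 - √y/16 = -⅙ - √y/16)
(-1843 - 4458)/(z(41) - 502) = (-1843 - 4458)/((-⅙ - √41/16) - 502) = -6301/(-3013/6 - √41/16)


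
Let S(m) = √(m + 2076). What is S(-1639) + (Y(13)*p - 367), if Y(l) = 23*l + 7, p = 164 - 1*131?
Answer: 9731 + √437 ≈ 9751.9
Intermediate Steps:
p = 33 (p = 164 - 131 = 33)
Y(l) = 7 + 23*l
S(m) = √(2076 + m)
S(-1639) + (Y(13)*p - 367) = √(2076 - 1639) + ((7 + 23*13)*33 - 367) = √437 + ((7 + 299)*33 - 367) = √437 + (306*33 - 367) = √437 + (10098 - 367) = √437 + 9731 = 9731 + √437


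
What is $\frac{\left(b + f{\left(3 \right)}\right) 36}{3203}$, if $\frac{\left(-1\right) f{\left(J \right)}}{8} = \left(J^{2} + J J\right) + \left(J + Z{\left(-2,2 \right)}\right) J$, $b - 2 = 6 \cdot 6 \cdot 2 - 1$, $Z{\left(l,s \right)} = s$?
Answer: $- \frac{6876}{3203} \approx -2.1467$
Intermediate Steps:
$b = 73$ ($b = 2 - \left(1 - 6 \cdot 6 \cdot 2\right) = 2 + \left(6 \cdot 12 - 1\right) = 2 + \left(72 - 1\right) = 2 + 71 = 73$)
$f{\left(J \right)} = - 16 J^{2} - 8 J \left(2 + J\right)$ ($f{\left(J \right)} = - 8 \left(\left(J^{2} + J J\right) + \left(J + 2\right) J\right) = - 8 \left(\left(J^{2} + J^{2}\right) + \left(2 + J\right) J\right) = - 8 \left(2 J^{2} + J \left(2 + J\right)\right) = - 16 J^{2} - 8 J \left(2 + J\right)$)
$\frac{\left(b + f{\left(3 \right)}\right) 36}{3203} = \frac{\left(73 - 24 \left(2 + 3 \cdot 3\right)\right) 36}{3203} = \left(73 - 24 \left(2 + 9\right)\right) 36 \cdot \frac{1}{3203} = \left(73 - 24 \cdot 11\right) 36 \cdot \frac{1}{3203} = \left(73 - 264\right) 36 \cdot \frac{1}{3203} = \left(-191\right) 36 \cdot \frac{1}{3203} = \left(-6876\right) \frac{1}{3203} = - \frac{6876}{3203}$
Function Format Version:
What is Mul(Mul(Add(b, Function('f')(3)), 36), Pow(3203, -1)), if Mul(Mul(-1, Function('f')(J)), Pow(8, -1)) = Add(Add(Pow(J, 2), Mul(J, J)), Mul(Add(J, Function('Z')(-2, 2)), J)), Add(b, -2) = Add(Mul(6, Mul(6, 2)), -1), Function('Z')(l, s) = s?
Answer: Rational(-6876, 3203) ≈ -2.1467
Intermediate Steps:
b = 73 (b = Add(2, Add(Mul(6, Mul(6, 2)), -1)) = Add(2, Add(Mul(6, 12), -1)) = Add(2, Add(72, -1)) = Add(2, 71) = 73)
Function('f')(J) = Add(Mul(-16, Pow(J, 2)), Mul(-8, J, Add(2, J))) (Function('f')(J) = Mul(-8, Add(Add(Pow(J, 2), Mul(J, J)), Mul(Add(J, 2), J))) = Mul(-8, Add(Add(Pow(J, 2), Pow(J, 2)), Mul(Add(2, J), J))) = Mul(-8, Add(Mul(2, Pow(J, 2)), Mul(J, Add(2, J)))) = Add(Mul(-16, Pow(J, 2)), Mul(-8, J, Add(2, J))))
Mul(Mul(Add(b, Function('f')(3)), 36), Pow(3203, -1)) = Mul(Mul(Add(73, Mul(-8, 3, Add(2, Mul(3, 3)))), 36), Pow(3203, -1)) = Mul(Mul(Add(73, Mul(-8, 3, Add(2, 9))), 36), Rational(1, 3203)) = Mul(Mul(Add(73, Mul(-8, 3, 11)), 36), Rational(1, 3203)) = Mul(Mul(Add(73, -264), 36), Rational(1, 3203)) = Mul(Mul(-191, 36), Rational(1, 3203)) = Mul(-6876, Rational(1, 3203)) = Rational(-6876, 3203)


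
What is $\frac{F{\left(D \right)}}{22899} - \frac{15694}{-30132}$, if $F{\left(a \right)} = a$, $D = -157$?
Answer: $\frac{59107697}{114998778} \approx 0.51399$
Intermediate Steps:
$\frac{F{\left(D \right)}}{22899} - \frac{15694}{-30132} = - \frac{157}{22899} - \frac{15694}{-30132} = \left(-157\right) \frac{1}{22899} - - \frac{7847}{15066} = - \frac{157}{22899} + \frac{7847}{15066} = \frac{59107697}{114998778}$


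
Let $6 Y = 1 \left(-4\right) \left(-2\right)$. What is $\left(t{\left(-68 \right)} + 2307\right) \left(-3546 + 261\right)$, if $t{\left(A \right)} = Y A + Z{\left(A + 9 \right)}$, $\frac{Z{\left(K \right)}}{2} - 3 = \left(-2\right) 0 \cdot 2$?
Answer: $-7300365$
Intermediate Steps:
$Z{\left(K \right)} = 6$ ($Z{\left(K \right)} = 6 + 2 \left(-2\right) 0 \cdot 2 = 6 + 2 \cdot 0 \cdot 2 = 6 + 2 \cdot 0 = 6 + 0 = 6$)
$Y = \frac{4}{3}$ ($Y = \frac{1 \left(-4\right) \left(-2\right)}{6} = \frac{\left(-4\right) \left(-2\right)}{6} = \frac{1}{6} \cdot 8 = \frac{4}{3} \approx 1.3333$)
$t{\left(A \right)} = 6 + \frac{4 A}{3}$ ($t{\left(A \right)} = \frac{4 A}{3} + 6 = 6 + \frac{4 A}{3}$)
$\left(t{\left(-68 \right)} + 2307\right) \left(-3546 + 261\right) = \left(\left(6 + \frac{4}{3} \left(-68\right)\right) + 2307\right) \left(-3546 + 261\right) = \left(\left(6 - \frac{272}{3}\right) + 2307\right) \left(-3285\right) = \left(- \frac{254}{3} + 2307\right) \left(-3285\right) = \frac{6667}{3} \left(-3285\right) = -7300365$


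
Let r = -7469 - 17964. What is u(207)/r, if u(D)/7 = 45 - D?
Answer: 1134/25433 ≈ 0.044588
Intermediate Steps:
u(D) = 315 - 7*D (u(D) = 7*(45 - D) = 315 - 7*D)
r = -25433
u(207)/r = (315 - 7*207)/(-25433) = (315 - 1449)*(-1/25433) = -1134*(-1/25433) = 1134/25433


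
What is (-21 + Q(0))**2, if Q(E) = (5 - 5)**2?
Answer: 441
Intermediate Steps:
Q(E) = 0 (Q(E) = 0**2 = 0)
(-21 + Q(0))**2 = (-21 + 0)**2 = (-21)**2 = 441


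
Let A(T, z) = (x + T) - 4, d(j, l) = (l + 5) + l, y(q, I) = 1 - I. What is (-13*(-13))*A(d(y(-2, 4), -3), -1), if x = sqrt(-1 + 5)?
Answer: -507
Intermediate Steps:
x = 2 (x = sqrt(4) = 2)
d(j, l) = 5 + 2*l (d(j, l) = (5 + l) + l = 5 + 2*l)
A(T, z) = -2 + T (A(T, z) = (2 + T) - 4 = -2 + T)
(-13*(-13))*A(d(y(-2, 4), -3), -1) = (-13*(-13))*(-2 + (5 + 2*(-3))) = 169*(-2 + (5 - 6)) = 169*(-2 - 1) = 169*(-3) = -507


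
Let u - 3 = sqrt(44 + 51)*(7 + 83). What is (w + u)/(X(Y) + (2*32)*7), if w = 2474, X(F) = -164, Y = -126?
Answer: 2477/284 + 45*sqrt(95)/142 ≈ 11.811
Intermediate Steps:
u = 3 + 90*sqrt(95) (u = 3 + sqrt(44 + 51)*(7 + 83) = 3 + sqrt(95)*90 = 3 + 90*sqrt(95) ≈ 880.21)
(w + u)/(X(Y) + (2*32)*7) = (2474 + (3 + 90*sqrt(95)))/(-164 + (2*32)*7) = (2477 + 90*sqrt(95))/(-164 + 64*7) = (2477 + 90*sqrt(95))/(-164 + 448) = (2477 + 90*sqrt(95))/284 = (2477 + 90*sqrt(95))*(1/284) = 2477/284 + 45*sqrt(95)/142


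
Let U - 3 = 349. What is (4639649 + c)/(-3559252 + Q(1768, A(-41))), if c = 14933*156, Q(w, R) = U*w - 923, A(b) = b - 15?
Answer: -6969197/2937839 ≈ -2.3722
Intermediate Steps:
A(b) = -15 + b
U = 352 (U = 3 + 349 = 352)
Q(w, R) = -923 + 352*w (Q(w, R) = 352*w - 923 = -923 + 352*w)
c = 2329548
(4639649 + c)/(-3559252 + Q(1768, A(-41))) = (4639649 + 2329548)/(-3559252 + (-923 + 352*1768)) = 6969197/(-3559252 + (-923 + 622336)) = 6969197/(-3559252 + 621413) = 6969197/(-2937839) = 6969197*(-1/2937839) = -6969197/2937839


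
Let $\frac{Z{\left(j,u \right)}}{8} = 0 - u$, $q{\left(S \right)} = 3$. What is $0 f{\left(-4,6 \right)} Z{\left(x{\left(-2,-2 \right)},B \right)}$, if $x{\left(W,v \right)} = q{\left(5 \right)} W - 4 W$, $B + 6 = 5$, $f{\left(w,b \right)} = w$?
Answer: $0$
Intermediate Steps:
$B = -1$ ($B = -6 + 5 = -1$)
$x{\left(W,v \right)} = - W$ ($x{\left(W,v \right)} = 3 W - 4 W = - W$)
$Z{\left(j,u \right)} = - 8 u$ ($Z{\left(j,u \right)} = 8 \left(0 - u\right) = 8 \left(- u\right) = - 8 u$)
$0 f{\left(-4,6 \right)} Z{\left(x{\left(-2,-2 \right)},B \right)} = 0 \left(-4\right) \left(\left(-8\right) \left(-1\right)\right) = 0 \cdot 8 = 0$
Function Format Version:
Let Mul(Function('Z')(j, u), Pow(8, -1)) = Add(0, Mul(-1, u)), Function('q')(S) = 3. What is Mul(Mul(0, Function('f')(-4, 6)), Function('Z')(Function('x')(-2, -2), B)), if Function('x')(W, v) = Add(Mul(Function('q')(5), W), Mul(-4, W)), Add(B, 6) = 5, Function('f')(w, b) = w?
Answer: 0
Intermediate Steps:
B = -1 (B = Add(-6, 5) = -1)
Function('x')(W, v) = Mul(-1, W) (Function('x')(W, v) = Add(Mul(3, W), Mul(-4, W)) = Mul(-1, W))
Function('Z')(j, u) = Mul(-8, u) (Function('Z')(j, u) = Mul(8, Add(0, Mul(-1, u))) = Mul(8, Mul(-1, u)) = Mul(-8, u))
Mul(Mul(0, Function('f')(-4, 6)), Function('Z')(Function('x')(-2, -2), B)) = Mul(Mul(0, -4), Mul(-8, -1)) = Mul(0, 8) = 0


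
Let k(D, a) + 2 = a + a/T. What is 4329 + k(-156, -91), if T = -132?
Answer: 559243/132 ≈ 4236.7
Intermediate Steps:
k(D, a) = -2 + 131*a/132 (k(D, a) = -2 + (a + a/(-132)) = -2 + (a + a*(-1/132)) = -2 + (a - a/132) = -2 + 131*a/132)
4329 + k(-156, -91) = 4329 + (-2 + (131/132)*(-91)) = 4329 + (-2 - 11921/132) = 4329 - 12185/132 = 559243/132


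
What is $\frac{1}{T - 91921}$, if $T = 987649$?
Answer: $\frac{1}{895728} \approx 1.1164 \cdot 10^{-6}$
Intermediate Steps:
$\frac{1}{T - 91921} = \frac{1}{987649 - 91921} = \frac{1}{895728}$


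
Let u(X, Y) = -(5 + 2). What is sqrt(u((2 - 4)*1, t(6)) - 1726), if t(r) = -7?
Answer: I*sqrt(1733) ≈ 41.629*I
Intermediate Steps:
u(X, Y) = -7 (u(X, Y) = -1*7 = -7)
sqrt(u((2 - 4)*1, t(6)) - 1726) = sqrt(-7 - 1726) = sqrt(-1733) = I*sqrt(1733)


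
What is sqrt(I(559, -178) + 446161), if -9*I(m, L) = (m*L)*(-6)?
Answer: sqrt(3418437)/3 ≈ 616.30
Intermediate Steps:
I(m, L) = 2*L*m/3 (I(m, L) = -m*L*(-6)/9 = -L*m*(-6)/9 = -(-2)*L*m/3 = 2*L*m/3)
sqrt(I(559, -178) + 446161) = sqrt((2/3)*(-178)*559 + 446161) = sqrt(-199004/3 + 446161) = sqrt(1139479/3) = sqrt(3418437)/3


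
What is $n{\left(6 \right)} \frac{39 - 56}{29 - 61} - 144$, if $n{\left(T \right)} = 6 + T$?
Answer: $- \frac{1101}{8} \approx -137.63$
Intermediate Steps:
$n{\left(6 \right)} \frac{39 - 56}{29 - 61} - 144 = \left(6 + 6\right) \frac{39 - 56}{29 - 61} - 144 = 12 \left(- \frac{17}{-32}\right) - 144 = 12 \left(\left(-17\right) \left(- \frac{1}{32}\right)\right) - 144 = 12 \cdot \frac{17}{32} - 144 = \frac{51}{8} - 144 = - \frac{1101}{8}$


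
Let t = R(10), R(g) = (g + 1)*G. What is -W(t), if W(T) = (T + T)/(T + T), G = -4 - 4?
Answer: -1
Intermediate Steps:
G = -8
R(g) = -8 - 8*g (R(g) = (g + 1)*(-8) = (1 + g)*(-8) = -8 - 8*g)
t = -88 (t = -8 - 8*10 = -8 - 80 = -88)
W(T) = 1 (W(T) = (2*T)/((2*T)) = (2*T)*(1/(2*T)) = 1)
-W(t) = -1*1 = -1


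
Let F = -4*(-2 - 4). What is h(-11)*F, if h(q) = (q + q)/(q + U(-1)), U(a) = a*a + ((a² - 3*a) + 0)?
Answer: 88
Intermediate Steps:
U(a) = -3*a + 2*a² (U(a) = a² + (a² - 3*a) = -3*a + 2*a²)
F = 24 (F = -4*(-6) = 24)
h(q) = 2*q/(5 + q) (h(q) = (q + q)/(q - (-3 + 2*(-1))) = (2*q)/(q - (-3 - 2)) = (2*q)/(q - 1*(-5)) = (2*q)/(q + 5) = (2*q)/(5 + q) = 2*q/(5 + q))
h(-11)*F = (2*(-11)/(5 - 11))*24 = (2*(-11)/(-6))*24 = (2*(-11)*(-⅙))*24 = (11/3)*24 = 88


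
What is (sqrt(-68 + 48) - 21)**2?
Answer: 421 - 84*I*sqrt(5) ≈ 421.0 - 187.83*I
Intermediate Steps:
(sqrt(-68 + 48) - 21)**2 = (sqrt(-20) - 21)**2 = (2*I*sqrt(5) - 21)**2 = (-21 + 2*I*sqrt(5))**2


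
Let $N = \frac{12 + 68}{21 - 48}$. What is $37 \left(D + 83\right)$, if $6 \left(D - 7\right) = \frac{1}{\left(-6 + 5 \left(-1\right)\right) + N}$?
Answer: $\frac{2510487}{754} \approx 3329.6$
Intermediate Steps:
$N = - \frac{80}{27}$ ($N = \frac{80}{-27} = 80 \left(- \frac{1}{27}\right) = - \frac{80}{27} \approx -2.963$)
$D = \frac{5269}{754}$ ($D = 7 + \frac{1}{6 \left(\left(-6 + 5 \left(-1\right)\right) - \frac{80}{27}\right)} = 7 + \frac{1}{6 \left(\left(-6 - 5\right) - \frac{80}{27}\right)} = 7 + \frac{1}{6 \left(-11 - \frac{80}{27}\right)} = 7 + \frac{1}{6 \left(- \frac{377}{27}\right)} = 7 + \frac{1}{6} \left(- \frac{27}{377}\right) = 7 - \frac{9}{754} = \frac{5269}{754} \approx 6.9881$)
$37 \left(D + 83\right) = 37 \left(\frac{5269}{754} + 83\right) = 37 \cdot \frac{67851}{754} = \frac{2510487}{754}$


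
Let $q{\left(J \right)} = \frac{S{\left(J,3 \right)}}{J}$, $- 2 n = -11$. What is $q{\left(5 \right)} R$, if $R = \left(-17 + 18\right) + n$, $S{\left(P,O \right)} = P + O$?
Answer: $\frac{52}{5} \approx 10.4$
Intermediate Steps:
$n = \frac{11}{2}$ ($n = \left(- \frac{1}{2}\right) \left(-11\right) = \frac{11}{2} \approx 5.5$)
$S{\left(P,O \right)} = O + P$
$q{\left(J \right)} = \frac{3 + J}{J}$
$R = \frac{13}{2}$ ($R = \left(-17 + 18\right) + \frac{11}{2} = 1 + \frac{11}{2} = \frac{13}{2} \approx 6.5$)
$q{\left(5 \right)} R = \frac{3 + 5}{5} \cdot \frac{13}{2} = \frac{1}{5} \cdot 8 \cdot \frac{13}{2} = \frac{8}{5} \cdot \frac{13}{2} = \frac{52}{5}$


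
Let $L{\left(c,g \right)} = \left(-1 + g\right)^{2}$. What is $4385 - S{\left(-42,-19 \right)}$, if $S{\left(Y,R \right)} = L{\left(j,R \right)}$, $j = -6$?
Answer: $3985$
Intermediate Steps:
$S{\left(Y,R \right)} = \left(-1 + R\right)^{2}$
$4385 - S{\left(-42,-19 \right)} = 4385 - \left(-1 - 19\right)^{2} = 4385 - \left(-20\right)^{2} = 4385 - 400 = 3985$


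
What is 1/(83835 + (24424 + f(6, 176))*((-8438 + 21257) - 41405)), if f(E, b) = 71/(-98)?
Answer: -49/34205916018 ≈ -1.4325e-9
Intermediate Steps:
f(E, b) = -71/98 (f(E, b) = 71*(-1/98) = -71/98)
1/(83835 + (24424 + f(6, 176))*((-8438 + 21257) - 41405)) = 1/(83835 + (24424 - 71/98)*((-8438 + 21257) - 41405)) = 1/(83835 + 2393481*(12819 - 41405)/98) = 1/(83835 + (2393481/98)*(-28586)) = 1/(83835 - 34210023933/49) = 1/(-34205916018/49) = -49/34205916018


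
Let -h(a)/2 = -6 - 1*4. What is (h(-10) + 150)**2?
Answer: 28900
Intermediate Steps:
h(a) = 20 (h(a) = -2*(-6 - 1*4) = -2*(-6 - 4) = -2*(-10) = 20)
(h(-10) + 150)**2 = (20 + 150)**2 = 170**2 = 28900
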